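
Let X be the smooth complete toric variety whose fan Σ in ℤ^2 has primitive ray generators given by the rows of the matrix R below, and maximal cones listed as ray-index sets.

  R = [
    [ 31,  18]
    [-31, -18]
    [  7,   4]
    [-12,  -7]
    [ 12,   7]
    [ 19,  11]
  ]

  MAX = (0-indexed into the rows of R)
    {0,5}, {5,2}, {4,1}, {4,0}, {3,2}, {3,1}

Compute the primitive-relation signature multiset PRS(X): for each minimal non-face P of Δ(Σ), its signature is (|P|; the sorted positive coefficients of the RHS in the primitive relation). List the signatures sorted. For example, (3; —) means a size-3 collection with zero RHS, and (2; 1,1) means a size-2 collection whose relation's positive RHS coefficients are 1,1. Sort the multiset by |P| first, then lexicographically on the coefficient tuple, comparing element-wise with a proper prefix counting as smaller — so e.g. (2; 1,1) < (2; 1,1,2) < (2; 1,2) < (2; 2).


Σ has 9 primitive collections:

  P = {0,1}:  v_{0} + v_{1} = 0  ⟹  sig = (2; —)
  P = {3,4}:  v_{3} + v_{4} = 0  ⟹  sig = (2; —)
  P = {0,3}:  v_{0} + v_{3} = v_{5}  ⟹  sig = (2; 1)
  P = {1,5}:  v_{1} + v_{5} = v_{3}  ⟹  sig = (2; 1)
  P = {2,4}:  v_{2} + v_{4} = v_{5}  ⟹  sig = (2; 1)
  P = {3,5}:  v_{3} + v_{5} = v_{2}  ⟹  sig = (2; 1)
  P = {4,5}:  v_{4} + v_{5} = v_{0}  ⟹  sig = (2; 1)
  P = {0,2}:  v_{0} + v_{2} = 2·v_{5}  ⟹  sig = (2; 2)
  P = {1,2}:  v_{1} + v_{2} = 2·v_{3}  ⟹  sig = (2; 2)

so the primitive-relation signature multiset is
    |P|=2: 9 collections, coeffs (), (), (1), (1), (1), (1), (1), (2), (2)


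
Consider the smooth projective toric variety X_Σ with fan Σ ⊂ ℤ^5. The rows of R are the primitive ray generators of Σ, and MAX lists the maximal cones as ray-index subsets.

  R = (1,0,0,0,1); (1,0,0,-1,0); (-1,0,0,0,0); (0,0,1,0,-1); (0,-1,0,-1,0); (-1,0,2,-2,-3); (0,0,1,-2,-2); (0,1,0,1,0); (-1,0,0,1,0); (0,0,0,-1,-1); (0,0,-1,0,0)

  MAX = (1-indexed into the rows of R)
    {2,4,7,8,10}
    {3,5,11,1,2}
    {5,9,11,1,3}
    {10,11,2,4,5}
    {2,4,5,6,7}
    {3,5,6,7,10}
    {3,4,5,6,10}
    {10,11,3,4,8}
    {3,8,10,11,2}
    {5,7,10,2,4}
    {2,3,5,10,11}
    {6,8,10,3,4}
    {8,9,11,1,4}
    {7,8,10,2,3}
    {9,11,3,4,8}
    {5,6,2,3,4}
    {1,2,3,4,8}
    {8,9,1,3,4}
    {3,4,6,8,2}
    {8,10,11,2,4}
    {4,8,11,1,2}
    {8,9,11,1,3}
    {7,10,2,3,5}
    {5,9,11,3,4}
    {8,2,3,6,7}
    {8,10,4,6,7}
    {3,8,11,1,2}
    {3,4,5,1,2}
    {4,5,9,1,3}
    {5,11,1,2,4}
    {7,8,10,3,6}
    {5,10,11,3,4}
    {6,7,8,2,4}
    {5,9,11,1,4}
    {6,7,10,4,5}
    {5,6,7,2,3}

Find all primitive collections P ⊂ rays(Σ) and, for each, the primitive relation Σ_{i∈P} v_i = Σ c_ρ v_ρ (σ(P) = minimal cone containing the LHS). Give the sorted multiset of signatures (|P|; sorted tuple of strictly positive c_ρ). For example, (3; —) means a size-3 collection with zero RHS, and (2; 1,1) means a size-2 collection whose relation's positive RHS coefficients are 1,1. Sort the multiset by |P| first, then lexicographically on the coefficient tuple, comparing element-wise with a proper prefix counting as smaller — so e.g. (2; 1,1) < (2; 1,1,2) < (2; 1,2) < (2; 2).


Δ(Σ) — 11 vertices, 15 min non-faces:

  {2,9}:  v_{2} + v_{9} = 0  ⟹  sig = (2; —)
  {5,8}:  v_{5} + v_{8} = 0  ⟹  sig = (2; —)
  {1,10}:  v_{1} + v_{10} = v_{2}  ⟹  sig = (2; 1)
  {7,9}:  v_{7} + v_{9} = v_{3} + v_{4} + v_{10}  ⟹  sig = (2; 1,1,1)
  {9,10}:  v_{9} + v_{10} = v_{3} + v_{4} + v_{11}  ⟹  sig = (2; 1,1,1)
  {1,7}:  v_{1} + v_{7} = 2·v_{2} + v_{3} + v_{4}  ⟹  sig = (2; 1,1,2)
  {6,11}:  v_{6} + v_{11} = v_{3} + v_{4} + 2·v_{10}  ⟹  sig = (2; 1,1,2)
  {6,9}:  v_{6} + v_{9} = 2·v_{3} + 2·v_{4} + v_{10}  ⟹  sig = (2; 1,2,2)
  {7,11}:  v_{7} + v_{11} = 2·v_{10}  ⟹  sig = (2; 2)
  {1,6}:  v_{1} + v_{6} = 2·v_{2} + 2·v_{3} + 2·v_{4}  ⟹  sig = (2; 2,2,2)
  {3,4,7}:  v_{3} + v_{4} + v_{7} = v_{6}  ⟹  sig = (3; 1)
  {2,6,10}:  v_{2} + v_{6} + v_{10} = 2·v_{7}  ⟹  sig = (3; 2)
  {1,3,4,11}:  v_{1} + v_{3} + v_{4} + v_{11} = 0  ⟹  sig = (4; —)
  {2,3,4,10}:  v_{2} + v_{3} + v_{4} + v_{10} = v_{7}  ⟹  sig = (4; 1)
  {2,3,4,11}:  v_{2} + v_{3} + v_{4} + v_{11} = v_{10}  ⟹  sig = (4; 1)

so the primitive-relation signature multiset is
    |P|=2: 10 collections, coeffs (), (), (1), (1,1,1), (1,1,1), (1,1,2), (1,1,2), (1,2,2), (2), (2,2,2)
    |P|=3: 2 collections, coeffs (1), (2)
    |P|=4: 3 collections, coeffs (), (1), (1)


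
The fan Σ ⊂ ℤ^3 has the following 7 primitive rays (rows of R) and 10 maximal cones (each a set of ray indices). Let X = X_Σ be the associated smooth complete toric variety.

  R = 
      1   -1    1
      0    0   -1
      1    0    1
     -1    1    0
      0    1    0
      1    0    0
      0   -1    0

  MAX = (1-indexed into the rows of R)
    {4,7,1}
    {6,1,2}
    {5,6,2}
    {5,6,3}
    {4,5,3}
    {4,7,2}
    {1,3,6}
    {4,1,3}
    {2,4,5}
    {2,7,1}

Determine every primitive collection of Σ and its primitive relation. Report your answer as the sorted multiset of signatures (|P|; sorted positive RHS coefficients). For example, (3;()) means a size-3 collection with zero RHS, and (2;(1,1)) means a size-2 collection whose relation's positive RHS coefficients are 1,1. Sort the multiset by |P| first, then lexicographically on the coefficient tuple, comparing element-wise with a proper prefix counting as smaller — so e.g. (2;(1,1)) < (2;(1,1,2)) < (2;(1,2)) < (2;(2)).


Δ(Σ) — 7 vertices, 7 min non-faces:

  • {5,7}:  v_{5} + v_{7} = 0 ; sig = (2;())
  • {1,5}:  v_{1} + v_{5} = v_{3} ; sig = (2;(1))
  • {2,3}:  v_{2} + v_{3} = v_{6} ; sig = (2;(1))
  • {3,7}:  v_{3} + v_{7} = v_{1} ; sig = (2;(1))
  • {4,6}:  v_{4} + v_{6} = v_{5} ; sig = (2;(1))
  • {6,7}:  v_{6} + v_{7} = v_{1} + v_{2} ; sig = (2;(1,1))
  • {1,2,4}:  v_{1} + v_{2} + v_{4} = 0 ; sig = (3;())

Sorted signature multiset PRS(X):
    |P|=2: 6 collections, coeffs (), (1), (1), (1), (1), (1,1)
    |P|=3: 1 collection, coeffs ()


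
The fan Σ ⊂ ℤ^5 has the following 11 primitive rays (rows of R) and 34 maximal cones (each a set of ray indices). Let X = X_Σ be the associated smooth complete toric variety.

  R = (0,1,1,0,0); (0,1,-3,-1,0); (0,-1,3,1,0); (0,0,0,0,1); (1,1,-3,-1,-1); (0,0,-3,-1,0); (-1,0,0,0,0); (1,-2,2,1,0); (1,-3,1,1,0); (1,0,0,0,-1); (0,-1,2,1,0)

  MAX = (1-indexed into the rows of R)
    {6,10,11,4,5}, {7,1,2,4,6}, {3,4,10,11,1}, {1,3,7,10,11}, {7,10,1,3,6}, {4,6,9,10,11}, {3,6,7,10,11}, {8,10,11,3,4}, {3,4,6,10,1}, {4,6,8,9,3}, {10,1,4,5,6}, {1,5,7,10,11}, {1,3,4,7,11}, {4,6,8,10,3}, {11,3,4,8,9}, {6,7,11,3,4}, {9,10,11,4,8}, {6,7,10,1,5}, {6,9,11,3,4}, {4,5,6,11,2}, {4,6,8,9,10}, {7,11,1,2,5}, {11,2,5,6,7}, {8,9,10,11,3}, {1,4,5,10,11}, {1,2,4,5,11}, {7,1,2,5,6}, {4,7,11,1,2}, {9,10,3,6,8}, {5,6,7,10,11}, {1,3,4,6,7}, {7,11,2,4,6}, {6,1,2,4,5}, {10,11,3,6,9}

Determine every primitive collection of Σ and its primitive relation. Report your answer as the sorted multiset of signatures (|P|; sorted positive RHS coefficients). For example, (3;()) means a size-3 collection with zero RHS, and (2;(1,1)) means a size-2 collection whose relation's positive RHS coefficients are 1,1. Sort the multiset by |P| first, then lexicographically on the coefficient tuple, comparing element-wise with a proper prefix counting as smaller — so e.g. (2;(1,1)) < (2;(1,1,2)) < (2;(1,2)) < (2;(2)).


Δ(Σ) — 11 vertices, 17 min non-faces:

  P = {2,3}:  v_{2} + v_{3} = 0 ; sig = (2;())
  P = {1,9}:  v_{1} + v_{9} = v_{8} ; sig = (2;(1))
  P = {2,10}:  v_{2} + v_{10} = v_{5} ; sig = (2;(1))
  P = {3,5}:  v_{3} + v_{5} = v_{10} ; sig = (2;(1))
  P = {1,8}:  v_{1} + v_{8} = v_{3} + v_{4} + v_{10} ; sig = (2;(1,1,1))
  P = {7,8}:  v_{7} + v_{8} = v_{3} + v_{6} + v_{11} ; sig = (2;(1,1,1))
  P = {2,8}:  v_{2} + v_{8} = v_{4} + v_{6} + v_{10} + v_{11} ; sig = (2;(1,1,1,1))
  P = {5,8}:  v_{5} + v_{8} = v_{4} + v_{6} + 2·v_{10} + v_{11} ; sig = (2;(1,1,1,2))
  P = {2,9}:  v_{2} + v_{9} = v_{4} + 2·v_{6} + v_{10} + 2·v_{11} ; sig = (2;(1,1,2,2))
  P = {7,9}:  v_{7} + v_{9} = v_{3} + 2·v_{6} + 2·v_{11} ; sig = (2;(1,2,2))
  P = {5,9}:  v_{5} + v_{9} = v_{4} + 2·v_{6} + 2·v_{10} + 2·v_{11} ; sig = (2;(1,2,2,2))
  P = {1,6,11}:  v_{1} + v_{6} + v_{11} = 0 ; sig = (3;())
  P = {4,7,10}:  v_{4} + v_{7} + v_{10} = 0 ; sig = (3;())
  P = {4,5,7}:  v_{4} + v_{5} + v_{7} = v_{2} ; sig = (3;(1))
  P = {6,8,11}:  v_{6} + v_{8} + v_{11} = v_{9} ; sig = (3;(1))
  P = {3,4,9,10}:  v_{3} + v_{4} + v_{9} + v_{10} = 2·v_{8} ; sig = (4;(2))
  P = {3,4,6,10,11}:  v_{3} + v_{4} + v_{6} + v_{10} + v_{11} = v_{8} ; sig = (5;(1))

Hence PRS(X_Σ) =
    |P|=2: 11 collections, coeffs (), (1), (1), (1), (1,1,1), (1,1,1), (1,1,1,1), (1,1,1,2), (1,1,2,2), (1,2,2), (1,2,2,2)
    |P|=3: 4 collections, coeffs (), (), (1), (1)
    |P|=4: 1 collection, coeffs (2)
    |P|=5: 1 collection, coeffs (1)


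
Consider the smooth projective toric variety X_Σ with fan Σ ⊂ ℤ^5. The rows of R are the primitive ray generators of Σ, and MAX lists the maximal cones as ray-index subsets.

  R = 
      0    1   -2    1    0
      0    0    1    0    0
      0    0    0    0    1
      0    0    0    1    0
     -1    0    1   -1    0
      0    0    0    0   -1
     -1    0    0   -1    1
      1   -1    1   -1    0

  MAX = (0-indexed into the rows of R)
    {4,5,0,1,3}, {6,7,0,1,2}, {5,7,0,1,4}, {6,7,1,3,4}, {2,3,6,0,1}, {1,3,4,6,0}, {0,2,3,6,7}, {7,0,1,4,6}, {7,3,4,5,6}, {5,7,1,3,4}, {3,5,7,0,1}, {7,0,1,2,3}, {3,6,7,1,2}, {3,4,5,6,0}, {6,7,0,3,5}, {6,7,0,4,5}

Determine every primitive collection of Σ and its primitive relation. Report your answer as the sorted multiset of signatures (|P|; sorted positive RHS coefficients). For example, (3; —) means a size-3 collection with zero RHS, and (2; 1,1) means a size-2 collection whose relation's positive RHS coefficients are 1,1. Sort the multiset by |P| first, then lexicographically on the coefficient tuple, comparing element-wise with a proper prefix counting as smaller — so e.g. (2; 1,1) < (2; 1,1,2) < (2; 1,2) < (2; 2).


5 collections generate NE(X_Σ); each relation:

  {2,5}:  v_{2} + v_{5} = 0 — sig = (2; —)
  {2,4}:  v_{2} + v_{4} = v_{1} + v_{6} — sig = (2; 1,1)
  {1,5,6}:  v_{1} + v_{5} + v_{6} = v_{4} — sig = (3; 1)
  {0,3,4,7}:  v_{0} + v_{3} + v_{4} + v_{7} = 0 — sig = (4; —)
  {0,1,3,6,7}:  v_{0} + v_{1} + v_{3} + v_{6} + v_{7} = v_{2} — sig = (5; 1)

Sorted signature multiset PRS(X):
    |P|=2: 2 collections, coeffs (), (1,1)
    |P|=3: 1 collection, coeffs (1)
    |P|=4: 1 collection, coeffs ()
    |P|=5: 1 collection, coeffs (1)


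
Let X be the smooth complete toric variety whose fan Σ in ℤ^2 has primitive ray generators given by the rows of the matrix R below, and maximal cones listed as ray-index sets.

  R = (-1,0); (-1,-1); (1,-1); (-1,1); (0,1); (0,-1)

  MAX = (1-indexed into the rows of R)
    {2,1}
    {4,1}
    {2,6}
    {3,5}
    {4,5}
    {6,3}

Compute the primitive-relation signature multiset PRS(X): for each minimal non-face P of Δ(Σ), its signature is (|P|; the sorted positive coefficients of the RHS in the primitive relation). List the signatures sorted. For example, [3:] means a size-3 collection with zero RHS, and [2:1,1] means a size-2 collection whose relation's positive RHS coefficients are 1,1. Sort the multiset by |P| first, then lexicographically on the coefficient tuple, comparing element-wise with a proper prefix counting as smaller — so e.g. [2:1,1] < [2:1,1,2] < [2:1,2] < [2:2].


9 collections generate NE(X_Σ); each relation:

  {3,4}:  v_{3} + v_{4} = 0  ⇒ sig = [2:]
  {5,6}:  v_{5} + v_{6} = 0  ⇒ sig = [2:]
  {1,3}:  v_{1} + v_{3} = v_{6}  ⇒ sig = [2:1]
  {1,5}:  v_{1} + v_{5} = v_{4}  ⇒ sig = [2:1]
  {1,6}:  v_{1} + v_{6} = v_{2}  ⇒ sig = [2:1]
  {2,5}:  v_{2} + v_{5} = v_{1}  ⇒ sig = [2:1]
  {4,6}:  v_{4} + v_{6} = v_{1}  ⇒ sig = [2:1]
  {2,3}:  v_{2} + v_{3} = 2·v_{6}  ⇒ sig = [2:2]
  {2,4}:  v_{2} + v_{4} = 2·v_{1}  ⇒ sig = [2:2]

Hence PRS(X_Σ) =
[[2:], [2:], [2:1], [2:1], [2:1], [2:1], [2:1], [2:2], [2:2]]


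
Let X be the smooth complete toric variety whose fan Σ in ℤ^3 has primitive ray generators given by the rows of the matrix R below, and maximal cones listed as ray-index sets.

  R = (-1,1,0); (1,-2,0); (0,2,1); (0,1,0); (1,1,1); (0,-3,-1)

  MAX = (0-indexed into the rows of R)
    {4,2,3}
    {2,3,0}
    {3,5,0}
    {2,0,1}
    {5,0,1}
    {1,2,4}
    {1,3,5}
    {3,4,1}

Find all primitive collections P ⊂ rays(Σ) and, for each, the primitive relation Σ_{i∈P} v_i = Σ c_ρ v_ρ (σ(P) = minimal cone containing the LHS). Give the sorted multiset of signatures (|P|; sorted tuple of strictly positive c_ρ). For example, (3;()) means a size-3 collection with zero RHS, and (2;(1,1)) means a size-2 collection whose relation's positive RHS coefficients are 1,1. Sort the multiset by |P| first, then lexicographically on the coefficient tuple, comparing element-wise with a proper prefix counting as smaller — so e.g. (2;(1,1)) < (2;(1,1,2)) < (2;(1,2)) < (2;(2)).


Minimal non-faces — 5 found among 6 rays, 8 max cones:

  {0,4}:  v_{0} + v_{4} = v_{2}  so sig = (2;(1))
  {4,5}:  v_{4} + v_{5} = v_{1}  so sig = (2;(1))
  {2,5}:  v_{2} + v_{5} = v_{0} + v_{1}  so sig = (2;(1,1))
  {0,1,3}:  v_{0} + v_{1} + v_{3} = 0  so sig = (3;())
  {1,2,3}:  v_{1} + v_{2} + v_{3} = v_{4}  so sig = (3;(1))

Hence PRS(X_Σ) =
    |P|=2: 3 collections, coeffs (1), (1), (1,1)
    |P|=3: 2 collections, coeffs (), (1)


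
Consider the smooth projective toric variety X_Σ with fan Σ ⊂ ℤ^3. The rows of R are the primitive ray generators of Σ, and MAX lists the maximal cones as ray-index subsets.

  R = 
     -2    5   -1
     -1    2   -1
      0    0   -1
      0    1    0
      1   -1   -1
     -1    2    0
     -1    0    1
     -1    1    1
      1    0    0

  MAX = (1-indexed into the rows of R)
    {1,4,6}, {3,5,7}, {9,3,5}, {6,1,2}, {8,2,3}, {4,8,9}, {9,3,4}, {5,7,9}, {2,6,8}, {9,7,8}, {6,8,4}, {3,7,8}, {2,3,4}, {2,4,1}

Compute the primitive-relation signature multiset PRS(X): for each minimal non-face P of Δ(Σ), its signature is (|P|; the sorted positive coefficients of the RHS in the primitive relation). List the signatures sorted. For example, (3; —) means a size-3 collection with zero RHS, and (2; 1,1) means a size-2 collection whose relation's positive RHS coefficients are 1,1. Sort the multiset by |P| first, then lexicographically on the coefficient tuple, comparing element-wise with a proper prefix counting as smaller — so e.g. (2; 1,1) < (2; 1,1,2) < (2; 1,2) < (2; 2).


|primitive collections| = 20. Relations:

  • {5,8}:  v_{5} + v_{8} = 0  →  sig = (2; —)
  • {3,6}:  v_{3} + v_{6} = v_{2}  →  sig = (2; 1)
  • {4,7}:  v_{4} + v_{7} = v_{8}  →  sig = (2; 1)
  • {4,5}:  v_{4} + v_{5} = v_{3} + v_{9}  →  sig = (2; 1,1)
  • {5,6}:  v_{5} + v_{6} = v_{3} + v_{4}  →  sig = (2; 1,1)
  • {1,7}:  v_{1} + v_{7} = v_{2} + v_{6} + v_{8}  →  sig = (2; 1,1,1)
  • {1,5}:  v_{1} + v_{5} = v_{2} + v_{3} + 2·v_{4}  →  sig = (2; 1,1,2)
  • {1,3}:  v_{1} + v_{3} = 2·v_{2} + v_{4}  →  sig = (2; 1,2)
  • {2,5}:  v_{2} + v_{5} = 2·v_{3} + v_{4}  →  sig = (2; 1,2)
  • {2,9}:  v_{2} + v_{9} = v_{3} + 2·v_{4}  →  sig = (2; 1,2)
  • {6,7}:  v_{6} + v_{7} = v_{3} + 2·v_{8}  →  sig = (2; 1,2)
  • {1,9}:  v_{1} + v_{9} = v_{2} + 3·v_{4}  →  sig = (2; 1,3)
  • {6,9}:  v_{6} + v_{9} = 2·v_{4}  →  sig = (2; 2)
  • {2,7}:  v_{2} + v_{7} = 2·v_{3} + 2·v_{8}  →  sig = (2; 2,2)
  • {1,8}:  v_{1} + v_{8} = 3·v_{6}  →  sig = (2; 3)
  • {3,7,9}:  v_{3} + v_{7} + v_{9} = 0  →  sig = (3; —)
  • {2,4,6}:  v_{2} + v_{4} + v_{6} = v_{1}  →  sig = (3; 1)
  • {3,4,8}:  v_{3} + v_{4} + v_{8} = v_{6}  →  sig = (3; 1)
  • {3,8,9}:  v_{3} + v_{8} + v_{9} = v_{4}  →  sig = (3; 1)
  • {2,4,8}:  v_{2} + v_{4} + v_{8} = 2·v_{6}  →  sig = (3; 2)

so the primitive-relation signature multiset is
[(2; —), (2; 1), (2; 1), (2; 1,1), (2; 1,1), (2; 1,1,1), (2; 1,1,2), (2; 1,2), (2; 1,2), (2; 1,2), (2; 1,2), (2; 1,3), (2; 2), (2; 2,2), (2; 3), (3; —), (3; 1), (3; 1), (3; 1), (3; 2)]


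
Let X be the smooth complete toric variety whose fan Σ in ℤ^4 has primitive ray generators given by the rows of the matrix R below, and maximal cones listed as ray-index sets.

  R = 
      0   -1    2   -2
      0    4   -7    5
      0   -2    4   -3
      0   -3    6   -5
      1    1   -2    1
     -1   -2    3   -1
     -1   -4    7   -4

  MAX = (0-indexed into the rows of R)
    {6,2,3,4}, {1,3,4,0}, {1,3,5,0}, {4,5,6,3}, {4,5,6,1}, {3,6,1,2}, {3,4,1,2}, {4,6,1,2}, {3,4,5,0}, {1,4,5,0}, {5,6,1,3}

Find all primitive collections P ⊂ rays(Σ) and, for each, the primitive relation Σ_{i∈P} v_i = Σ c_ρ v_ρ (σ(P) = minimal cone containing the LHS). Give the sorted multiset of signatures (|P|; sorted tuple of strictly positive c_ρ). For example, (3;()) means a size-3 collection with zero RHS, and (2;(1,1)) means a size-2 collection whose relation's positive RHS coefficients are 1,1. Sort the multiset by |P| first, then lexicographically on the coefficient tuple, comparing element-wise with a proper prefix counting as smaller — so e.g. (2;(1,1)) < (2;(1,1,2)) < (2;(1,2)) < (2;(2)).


5 minimal non-faces of Δ(Σ) (on 7 rays):

  • {0,2}:  v_{0} + v_{2} = v_{3}  ⇒ sig = (2;(1))
  • {2,5}:  v_{2} + v_{5} = v_{6}  ⇒ sig = (2;(1))
  • {0,6}:  v_{0} + v_{6} = v_{3} + v_{5}  ⇒ sig = (2;(1,1))
  • {1,3,4,5}:  v_{1} + v_{3} + v_{4} + v_{5} = 0  ⇒ sig = (4;())
  • {1,3,4,6}:  v_{1} + v_{3} + v_{4} + v_{6} = v_{2}  ⇒ sig = (4;(1))

so the primitive-relation signature multiset is
[(2;(1)), (2;(1)), (2;(1,1)), (4;()), (4;(1))]


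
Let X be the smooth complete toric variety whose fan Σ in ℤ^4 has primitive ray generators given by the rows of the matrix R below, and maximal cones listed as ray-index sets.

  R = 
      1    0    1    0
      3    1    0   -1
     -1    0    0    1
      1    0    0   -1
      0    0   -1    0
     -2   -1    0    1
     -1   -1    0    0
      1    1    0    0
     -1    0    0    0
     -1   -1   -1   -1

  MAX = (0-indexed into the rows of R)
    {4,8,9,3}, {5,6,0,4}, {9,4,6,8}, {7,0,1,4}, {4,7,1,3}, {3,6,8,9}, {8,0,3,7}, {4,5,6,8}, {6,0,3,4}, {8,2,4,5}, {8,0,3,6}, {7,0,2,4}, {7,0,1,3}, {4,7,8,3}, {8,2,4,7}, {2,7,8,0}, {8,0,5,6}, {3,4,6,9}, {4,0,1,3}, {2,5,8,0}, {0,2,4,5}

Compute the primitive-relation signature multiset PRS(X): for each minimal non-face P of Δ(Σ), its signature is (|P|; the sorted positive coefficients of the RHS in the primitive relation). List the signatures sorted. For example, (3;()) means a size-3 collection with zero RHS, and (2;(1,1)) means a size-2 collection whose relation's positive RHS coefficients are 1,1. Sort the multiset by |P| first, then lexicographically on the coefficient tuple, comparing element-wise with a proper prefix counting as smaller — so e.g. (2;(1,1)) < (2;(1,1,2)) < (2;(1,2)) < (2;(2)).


17 collections generate NE(X_Σ); each relation:

  P={2,3}:  v_{2} + v_{3} = 0 — sig = (2;())
  P={6,7}:  v_{6} + v_{7} = 0 — sig = (2;())
  P={2,6}:  v_{2} + v_{6} = v_{5} — sig = (2;(1))
  P={3,5}:  v_{3} + v_{5} = v_{6} — sig = (2;(1))
  P={5,7}:  v_{5} + v_{7} = v_{2} — sig = (2;(1))
  P={0,9}:  v_{0} + v_{9} = v_{3} + v_{6} — sig = (2;(1,1))
  P={1,5}:  v_{1} + v_{5} = v_{0} + v_{4} — sig = (2;(1,1))
  P={1,8}:  v_{1} + v_{8} = v_{3} + v_{7} — sig = (2;(1,1))
  P={1,2}:  v_{1} + v_{2} = v_{0} + v_{4} + v_{7} — sig = (2;(1,1,1))
  P={1,6}:  v_{1} + v_{6} = v_{0} + v_{3} + v_{4} — sig = (2;(1,1,1))
  P={2,9}:  v_{2} + v_{9} = v_{4} + v_{6} + v_{8} — sig = (2;(1,1,1))
  P={7,9}:  v_{7} + v_{9} = v_{3} + v_{4} + v_{8} — sig = (2;(1,1,1))
  P={5,9}:  v_{5} + v_{9} = v_{4} + 2·v_{6} + v_{8} — sig = (2;(1,1,2))
  P={1,9}:  v_{1} + v_{9} = 2·v_{3} + v_{4} — sig = (2;(1,2))
  P={0,4,8}:  v_{0} + v_{4} + v_{8} = 0 — sig = (3;())
  P={0,3,4,7}:  v_{0} + v_{3} + v_{4} + v_{7} = v_{1} — sig = (4;(1))
  P={3,4,6,8}:  v_{3} + v_{4} + v_{6} + v_{8} = v_{9} — sig = (4;(1))

Sorted signature multiset PRS(X):
    (2;())
    (2;())
    (2;(1))
    (2;(1))
    (2;(1))
    (2;(1,1))
    (2;(1,1))
    (2;(1,1))
    (2;(1,1,1))
    (2;(1,1,1))
    (2;(1,1,1))
    (2;(1,1,1))
    (2;(1,1,2))
    (2;(1,2))
    (3;())
    (4;(1))
    (4;(1))


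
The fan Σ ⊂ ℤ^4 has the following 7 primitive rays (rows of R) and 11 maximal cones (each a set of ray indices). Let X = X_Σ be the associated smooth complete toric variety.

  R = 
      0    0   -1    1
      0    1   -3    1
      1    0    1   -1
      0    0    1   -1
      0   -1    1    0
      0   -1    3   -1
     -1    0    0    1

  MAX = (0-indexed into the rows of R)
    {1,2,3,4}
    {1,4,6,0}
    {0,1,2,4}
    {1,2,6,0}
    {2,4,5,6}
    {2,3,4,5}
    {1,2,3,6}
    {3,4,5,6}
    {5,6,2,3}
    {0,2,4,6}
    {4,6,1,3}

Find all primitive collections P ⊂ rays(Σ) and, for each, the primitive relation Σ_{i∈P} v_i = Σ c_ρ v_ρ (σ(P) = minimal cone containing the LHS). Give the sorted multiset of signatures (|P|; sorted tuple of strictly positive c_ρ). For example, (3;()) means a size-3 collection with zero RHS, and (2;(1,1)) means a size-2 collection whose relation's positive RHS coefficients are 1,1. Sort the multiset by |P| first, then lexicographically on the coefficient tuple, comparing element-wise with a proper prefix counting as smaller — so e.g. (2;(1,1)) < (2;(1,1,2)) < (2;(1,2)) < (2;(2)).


Σ has 5 primitive collections:

  P = {0,3}:  v_{0} + v_{3} = 0  so sig = (2;())
  P = {1,5}:  v_{1} + v_{5} = 0  so sig = (2;())
  P = {0,5}:  v_{0} + v_{5} = v_{2} + v_{4} + v_{6}  so sig = (2;(1,1,1))
  P = {1,2,4,6}:  v_{1} + v_{2} + v_{4} + v_{6} = v_{0}  so sig = (4;(1))
  P = {2,3,4,6}:  v_{2} + v_{3} + v_{4} + v_{6} = v_{5}  so sig = (4;(1))

so the primitive-relation signature multiset is
    |P|=2: 3 collections, coeffs (), (), (1,1,1)
    |P|=4: 2 collections, coeffs (1), (1)


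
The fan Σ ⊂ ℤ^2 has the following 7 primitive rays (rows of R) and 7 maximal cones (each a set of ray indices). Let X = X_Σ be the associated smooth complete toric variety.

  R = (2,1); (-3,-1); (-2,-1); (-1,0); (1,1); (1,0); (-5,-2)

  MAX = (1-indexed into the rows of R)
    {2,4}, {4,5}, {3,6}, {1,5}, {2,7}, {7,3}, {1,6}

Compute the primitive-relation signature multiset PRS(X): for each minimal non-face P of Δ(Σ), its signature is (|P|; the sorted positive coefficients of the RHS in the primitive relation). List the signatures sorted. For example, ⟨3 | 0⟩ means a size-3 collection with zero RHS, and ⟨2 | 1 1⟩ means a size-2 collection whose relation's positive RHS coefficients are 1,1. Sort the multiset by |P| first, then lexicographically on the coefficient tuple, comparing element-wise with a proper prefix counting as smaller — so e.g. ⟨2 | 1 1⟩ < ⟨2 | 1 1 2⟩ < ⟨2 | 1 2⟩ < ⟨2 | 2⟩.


14 minimal non-faces of Δ(Σ) (on 7 rays):

  {1,3}:  v_{1} + v_{3} = 0  ⟹  sig = ⟨2 | 0⟩
  {4,6}:  v_{4} + v_{6} = 0  ⟹  sig = ⟨2 | 0⟩
  {1,2}:  v_{1} + v_{2} = v_{4}  ⟹  sig = ⟨2 | 1⟩
  {1,4}:  v_{1} + v_{4} = v_{5}  ⟹  sig = ⟨2 | 1⟩
  {1,7}:  v_{1} + v_{7} = v_{2}  ⟹  sig = ⟨2 | 1⟩
  {2,3}:  v_{2} + v_{3} = v_{7}  ⟹  sig = ⟨2 | 1⟩
  {2,6}:  v_{2} + v_{6} = v_{3}  ⟹  sig = ⟨2 | 1⟩
  {3,4}:  v_{3} + v_{4} = v_{2}  ⟹  sig = ⟨2 | 1⟩
  {3,5}:  v_{3} + v_{5} = v_{4}  ⟹  sig = ⟨2 | 1⟩
  {5,6}:  v_{5} + v_{6} = v_{1}  ⟹  sig = ⟨2 | 1⟩
  {5,7}:  v_{5} + v_{7} = v_{2} + v_{4}  ⟹  sig = ⟨2 | 1 1⟩
  {2,5}:  v_{2} + v_{5} = 2·v_{4}  ⟹  sig = ⟨2 | 2⟩
  {4,7}:  v_{4} + v_{7} = 2·v_{2}  ⟹  sig = ⟨2 | 2⟩
  {6,7}:  v_{6} + v_{7} = 2·v_{3}  ⟹  sig = ⟨2 | 2⟩

so the primitive-relation signature multiset is
    ⟨2 | 0⟩
    ⟨2 | 0⟩
    ⟨2 | 1⟩
    ⟨2 | 1⟩
    ⟨2 | 1⟩
    ⟨2 | 1⟩
    ⟨2 | 1⟩
    ⟨2 | 1⟩
    ⟨2 | 1⟩
    ⟨2 | 1⟩
    ⟨2 | 1 1⟩
    ⟨2 | 2⟩
    ⟨2 | 2⟩
    ⟨2 | 2⟩


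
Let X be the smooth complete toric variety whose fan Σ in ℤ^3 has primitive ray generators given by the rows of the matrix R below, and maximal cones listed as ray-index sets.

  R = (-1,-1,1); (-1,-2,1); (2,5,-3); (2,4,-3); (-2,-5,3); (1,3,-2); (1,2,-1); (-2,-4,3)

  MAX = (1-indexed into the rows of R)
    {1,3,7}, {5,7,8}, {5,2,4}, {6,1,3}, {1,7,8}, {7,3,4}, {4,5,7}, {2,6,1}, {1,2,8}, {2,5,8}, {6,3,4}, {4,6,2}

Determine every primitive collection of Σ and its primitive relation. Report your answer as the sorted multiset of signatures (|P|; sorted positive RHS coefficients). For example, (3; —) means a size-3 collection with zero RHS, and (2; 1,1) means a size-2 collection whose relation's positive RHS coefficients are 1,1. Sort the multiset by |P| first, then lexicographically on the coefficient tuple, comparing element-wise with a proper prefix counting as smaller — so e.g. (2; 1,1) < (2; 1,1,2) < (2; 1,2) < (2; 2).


10 minimal non-faces of Δ(Σ) (on 8 rays):

  {2,7}:  v_{2} + v_{7} = 0  so sig = (2; —)
  {3,5}:  v_{3} + v_{5} = 0  so sig = (2; —)
  {4,8}:  v_{4} + v_{8} = 0  so sig = (2; —)
  {1,4}:  v_{1} + v_{4} = v_{6}  so sig = (2; 1)
  {2,3}:  v_{2} + v_{3} = v_{6}  so sig = (2; 1)
  {5,6}:  v_{5} + v_{6} = v_{2}  so sig = (2; 1)
  {6,7}:  v_{6} + v_{7} = v_{3}  so sig = (2; 1)
  {6,8}:  v_{6} + v_{8} = v_{1}  so sig = (2; 1)
  {1,5}:  v_{1} + v_{5} = v_{2} + v_{8}  so sig = (2; 1,1)
  {3,8}:  v_{3} + v_{8} = v_{1} + v_{7}  so sig = (2; 1,1)

Hence PRS(X_Σ) =
    (2; —)
    (2; —)
    (2; —)
    (2; 1)
    (2; 1)
    (2; 1)
    (2; 1)
    (2; 1)
    (2; 1,1)
    (2; 1,1)


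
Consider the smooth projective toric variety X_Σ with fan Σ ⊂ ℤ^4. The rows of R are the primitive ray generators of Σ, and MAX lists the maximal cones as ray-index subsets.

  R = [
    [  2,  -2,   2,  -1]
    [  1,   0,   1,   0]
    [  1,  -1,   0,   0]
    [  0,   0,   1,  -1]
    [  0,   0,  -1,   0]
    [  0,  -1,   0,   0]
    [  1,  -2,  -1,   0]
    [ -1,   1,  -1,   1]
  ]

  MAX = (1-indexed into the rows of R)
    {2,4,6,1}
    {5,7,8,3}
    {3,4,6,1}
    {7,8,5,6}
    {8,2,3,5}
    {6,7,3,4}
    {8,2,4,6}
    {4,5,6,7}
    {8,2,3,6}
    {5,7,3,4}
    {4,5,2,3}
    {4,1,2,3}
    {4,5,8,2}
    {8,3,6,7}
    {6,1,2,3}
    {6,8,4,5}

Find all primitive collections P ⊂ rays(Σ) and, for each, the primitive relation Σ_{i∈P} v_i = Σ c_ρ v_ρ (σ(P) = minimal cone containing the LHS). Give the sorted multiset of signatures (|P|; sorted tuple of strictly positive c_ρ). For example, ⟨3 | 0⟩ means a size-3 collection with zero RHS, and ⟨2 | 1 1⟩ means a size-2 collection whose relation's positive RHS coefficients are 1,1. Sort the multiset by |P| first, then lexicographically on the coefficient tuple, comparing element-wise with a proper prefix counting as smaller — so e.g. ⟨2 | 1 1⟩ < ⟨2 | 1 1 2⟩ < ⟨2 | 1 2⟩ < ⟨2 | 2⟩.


Primitive collections (9):

  {1,8}:  v_{1} + v_{8} = v_{2} + v_{6} — sig = ⟨2 | 1 1⟩
  {1,7}:  v_{1} + v_{7} = 3·v_{3} + v_{4} + v_{6} — sig = ⟨2 | 1 1 3⟩
  {1,5}:  v_{1} + v_{5} = 2·v_{3} + v_{4} — sig = ⟨2 | 1 2⟩
  {2,7}:  v_{2} + v_{7} = 2·v_{3} — sig = ⟨2 | 2⟩
  {3,4,8}:  v_{3} + v_{4} + v_{8} = 0 — sig = ⟨3 | 0⟩
  {2,5,6}:  v_{2} + v_{5} + v_{6} = v_{3} — sig = ⟨3 | 1⟩
  {3,5,6}:  v_{3} + v_{5} + v_{6} = v_{7} — sig = ⟨3 | 1⟩
  {4,7,8}:  v_{4} + v_{7} + v_{8} = v_{5} + v_{6} — sig = ⟨3 | 1 1⟩
  {2,3,4,6}:  v_{2} + v_{3} + v_{4} + v_{6} = v_{1} — sig = ⟨4 | 1⟩

so the primitive-relation signature multiset is
[⟨2 | 1 1⟩, ⟨2 | 1 1 3⟩, ⟨2 | 1 2⟩, ⟨2 | 2⟩, ⟨3 | 0⟩, ⟨3 | 1⟩, ⟨3 | 1⟩, ⟨3 | 1 1⟩, ⟨4 | 1⟩]


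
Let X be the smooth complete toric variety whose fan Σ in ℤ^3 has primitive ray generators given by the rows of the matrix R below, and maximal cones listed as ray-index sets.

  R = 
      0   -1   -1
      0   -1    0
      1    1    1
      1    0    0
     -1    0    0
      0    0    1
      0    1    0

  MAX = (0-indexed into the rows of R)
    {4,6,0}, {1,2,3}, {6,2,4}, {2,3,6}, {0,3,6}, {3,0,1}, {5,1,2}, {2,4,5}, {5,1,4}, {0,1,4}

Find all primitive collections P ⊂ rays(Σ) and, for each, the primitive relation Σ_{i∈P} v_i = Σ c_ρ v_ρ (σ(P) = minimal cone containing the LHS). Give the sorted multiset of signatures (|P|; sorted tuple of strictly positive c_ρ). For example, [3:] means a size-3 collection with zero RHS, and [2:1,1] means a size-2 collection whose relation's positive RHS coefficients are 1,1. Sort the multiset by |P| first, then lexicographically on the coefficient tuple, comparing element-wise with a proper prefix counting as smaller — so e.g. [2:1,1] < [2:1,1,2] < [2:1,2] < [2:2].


The 7 primitive collections of Σ (r=7, n=3):

  {1,6}:  v_{1} + v_{6} = 0  ⟹  sig = [2:]
  {3,4}:  v_{3} + v_{4} = 0  ⟹  sig = [2:]
  {0,2}:  v_{0} + v_{2} = v_{3}  ⟹  sig = [2:1]
  {0,5}:  v_{0} + v_{5} = v_{1}  ⟹  sig = [2:1]
  {3,5}:  v_{3} + v_{5} = v_{1} + v_{2}  ⟹  sig = [2:1,1]
  {5,6}:  v_{5} + v_{6} = v_{2} + v_{4}  ⟹  sig = [2:1,1]
  {1,2,4}:  v_{1} + v_{2} + v_{4} = v_{5}  ⟹  sig = [3:1]

Signatures (|P|; sorted positive RHS coefficients), sorted:
    [2:]
    [2:]
    [2:1]
    [2:1]
    [2:1,1]
    [2:1,1]
    [3:1]


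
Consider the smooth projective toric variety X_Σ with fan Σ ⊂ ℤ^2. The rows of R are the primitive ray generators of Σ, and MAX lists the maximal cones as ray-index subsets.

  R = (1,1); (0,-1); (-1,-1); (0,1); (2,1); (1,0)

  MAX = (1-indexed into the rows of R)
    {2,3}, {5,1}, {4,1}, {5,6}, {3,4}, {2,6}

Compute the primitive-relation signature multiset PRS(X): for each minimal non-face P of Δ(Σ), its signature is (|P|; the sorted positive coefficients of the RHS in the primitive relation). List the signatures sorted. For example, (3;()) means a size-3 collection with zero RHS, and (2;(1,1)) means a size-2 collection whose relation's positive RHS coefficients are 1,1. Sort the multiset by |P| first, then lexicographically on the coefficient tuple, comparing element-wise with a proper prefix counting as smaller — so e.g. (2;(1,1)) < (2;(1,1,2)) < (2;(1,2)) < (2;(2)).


The 9 primitive collections of Σ (r=6, n=2):

  {1,3}:  v_{1} + v_{3} = 0  so sig = (2;())
  {2,4}:  v_{2} + v_{4} = 0  so sig = (2;())
  {1,2}:  v_{1} + v_{2} = v_{6}  so sig = (2;(1))
  {1,6}:  v_{1} + v_{6} = v_{5}  so sig = (2;(1))
  {3,5}:  v_{3} + v_{5} = v_{6}  so sig = (2;(1))
  {3,6}:  v_{3} + v_{6} = v_{2}  so sig = (2;(1))
  {4,6}:  v_{4} + v_{6} = v_{1}  so sig = (2;(1))
  {2,5}:  v_{2} + v_{5} = 2·v_{6}  so sig = (2;(2))
  {4,5}:  v_{4} + v_{5} = 2·v_{1}  so sig = (2;(2))

Hence PRS(X_Σ) =
    (2;())
    (2;())
    (2;(1))
    (2;(1))
    (2;(1))
    (2;(1))
    (2;(1))
    (2;(2))
    (2;(2))


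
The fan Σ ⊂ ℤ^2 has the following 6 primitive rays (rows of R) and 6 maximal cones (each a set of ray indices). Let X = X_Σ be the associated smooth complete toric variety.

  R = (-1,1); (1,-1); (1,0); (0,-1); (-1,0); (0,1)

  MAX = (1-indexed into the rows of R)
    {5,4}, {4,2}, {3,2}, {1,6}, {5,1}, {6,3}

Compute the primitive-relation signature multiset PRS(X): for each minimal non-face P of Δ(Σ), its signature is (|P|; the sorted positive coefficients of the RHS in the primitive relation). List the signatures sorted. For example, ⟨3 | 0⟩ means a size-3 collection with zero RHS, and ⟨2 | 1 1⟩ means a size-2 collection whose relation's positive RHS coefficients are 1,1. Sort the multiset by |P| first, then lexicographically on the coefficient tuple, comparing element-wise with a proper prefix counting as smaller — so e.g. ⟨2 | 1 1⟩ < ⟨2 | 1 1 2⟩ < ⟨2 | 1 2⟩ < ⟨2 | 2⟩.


Primitive collections (9):

  {1,2}:  v_{1} + v_{2} = 0  ⟹  sig = ⟨2 | 0⟩
  {3,5}:  v_{3} + v_{5} = 0  ⟹  sig = ⟨2 | 0⟩
  {4,6}:  v_{4} + v_{6} = 0  ⟹  sig = ⟨2 | 0⟩
  {1,3}:  v_{1} + v_{3} = v_{6}  ⟹  sig = ⟨2 | 1⟩
  {1,4}:  v_{1} + v_{4} = v_{5}  ⟹  sig = ⟨2 | 1⟩
  {2,5}:  v_{2} + v_{5} = v_{4}  ⟹  sig = ⟨2 | 1⟩
  {2,6}:  v_{2} + v_{6} = v_{3}  ⟹  sig = ⟨2 | 1⟩
  {3,4}:  v_{3} + v_{4} = v_{2}  ⟹  sig = ⟨2 | 1⟩
  {5,6}:  v_{5} + v_{6} = v_{1}  ⟹  sig = ⟨2 | 1⟩

Hence PRS(X_Σ) =
[⟨2 | 0⟩, ⟨2 | 0⟩, ⟨2 | 0⟩, ⟨2 | 1⟩, ⟨2 | 1⟩, ⟨2 | 1⟩, ⟨2 | 1⟩, ⟨2 | 1⟩, ⟨2 | 1⟩]


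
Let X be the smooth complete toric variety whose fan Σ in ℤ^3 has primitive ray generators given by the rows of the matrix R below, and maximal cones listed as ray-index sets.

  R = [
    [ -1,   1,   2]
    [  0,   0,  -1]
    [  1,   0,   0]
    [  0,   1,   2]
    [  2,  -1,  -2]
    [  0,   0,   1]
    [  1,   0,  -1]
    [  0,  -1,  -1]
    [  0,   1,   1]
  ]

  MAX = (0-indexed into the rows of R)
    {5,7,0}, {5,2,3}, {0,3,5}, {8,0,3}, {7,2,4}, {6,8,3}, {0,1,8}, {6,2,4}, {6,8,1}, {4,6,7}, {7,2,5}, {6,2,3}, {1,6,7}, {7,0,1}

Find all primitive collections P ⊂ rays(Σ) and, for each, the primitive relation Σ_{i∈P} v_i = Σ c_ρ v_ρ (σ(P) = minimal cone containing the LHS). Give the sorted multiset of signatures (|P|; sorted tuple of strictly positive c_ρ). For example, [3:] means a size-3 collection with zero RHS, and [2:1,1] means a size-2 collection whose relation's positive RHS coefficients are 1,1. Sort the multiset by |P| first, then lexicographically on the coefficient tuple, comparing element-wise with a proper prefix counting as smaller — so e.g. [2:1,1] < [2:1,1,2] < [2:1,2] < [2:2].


16 minimal non-faces of Δ(Σ) (on 9 rays):

  {1,5}:  v_{1} + v_{5} = 0 — sig = [2:]
  {7,8}:  v_{7} + v_{8} = 0 — sig = [2:]
  {0,2}:  v_{0} + v_{2} = v_{3} — sig = [2:1]
  {0,4}:  v_{0} + v_{4} = v_{2} — sig = [2:1]
  {0,6}:  v_{0} + v_{6} = v_{8} — sig = [2:1]
  {1,2}:  v_{1} + v_{2} = v_{6} — sig = [2:1]
  {1,3}:  v_{1} + v_{3} = v_{8} — sig = [2:1]
  {3,7}:  v_{3} + v_{7} = v_{5} — sig = [2:1]
  {5,6}:  v_{5} + v_{6} = v_{2} — sig = [2:1]
  {5,8}:  v_{5} + v_{8} = v_{3} — sig = [2:1]
  {2,8}:  v_{2} + v_{8} = v_{3} + v_{6} — sig = [2:1,1]
  {4,8}:  v_{4} + v_{8} = v_{2} + v_{6} — sig = [2:1,1]
  {1,4}:  v_{1} + v_{4} = 2·v_{6} + v_{7} — sig = [2:1,2]
  {4,5}:  v_{4} + v_{5} = 2·v_{2} + v_{7} — sig = [2:1,2]
  {3,4}:  v_{3} + v_{4} = 2·v_{2} — sig = [2:2]
  {2,6,7}:  v_{2} + v_{6} + v_{7} = v_{4} — sig = [3:1]

so the primitive-relation signature multiset is
    [2:]
    [2:]
    [2:1]
    [2:1]
    [2:1]
    [2:1]
    [2:1]
    [2:1]
    [2:1]
    [2:1]
    [2:1,1]
    [2:1,1]
    [2:1,2]
    [2:1,2]
    [2:2]
    [3:1]


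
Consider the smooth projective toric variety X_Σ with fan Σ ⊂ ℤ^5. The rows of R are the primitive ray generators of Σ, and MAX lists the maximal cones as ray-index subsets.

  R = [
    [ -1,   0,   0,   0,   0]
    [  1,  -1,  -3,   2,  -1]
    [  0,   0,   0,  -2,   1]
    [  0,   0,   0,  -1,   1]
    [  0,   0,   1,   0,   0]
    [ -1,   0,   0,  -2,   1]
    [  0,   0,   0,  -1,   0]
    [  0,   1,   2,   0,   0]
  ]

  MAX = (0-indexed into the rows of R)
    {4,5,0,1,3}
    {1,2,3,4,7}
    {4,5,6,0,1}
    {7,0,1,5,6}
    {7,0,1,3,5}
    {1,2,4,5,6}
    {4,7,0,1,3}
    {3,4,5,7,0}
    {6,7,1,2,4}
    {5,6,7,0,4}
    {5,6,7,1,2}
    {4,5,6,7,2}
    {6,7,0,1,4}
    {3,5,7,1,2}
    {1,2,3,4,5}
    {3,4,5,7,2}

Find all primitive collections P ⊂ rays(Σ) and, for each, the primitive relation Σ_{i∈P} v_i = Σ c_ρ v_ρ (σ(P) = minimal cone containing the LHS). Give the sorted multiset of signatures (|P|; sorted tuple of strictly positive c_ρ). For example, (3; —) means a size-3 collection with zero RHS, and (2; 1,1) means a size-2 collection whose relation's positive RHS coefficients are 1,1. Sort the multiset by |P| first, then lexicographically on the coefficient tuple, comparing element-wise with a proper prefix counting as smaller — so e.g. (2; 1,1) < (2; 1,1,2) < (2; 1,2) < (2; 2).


Σ has 3 primitive collections:

  • {0,2}:  v_{0} + v_{2} = v_{5} ; sig = (2; 1)
  • {3,6}:  v_{3} + v_{6} = v_{2} ; sig = (2; 1)
  • {1,4,5,7}:  v_{1} + v_{4} + v_{5} + v_{7} = 0 ; sig = (4; —)

Sorted signature multiset PRS(X):
{ (2; 1) ×2,  (4; —) }


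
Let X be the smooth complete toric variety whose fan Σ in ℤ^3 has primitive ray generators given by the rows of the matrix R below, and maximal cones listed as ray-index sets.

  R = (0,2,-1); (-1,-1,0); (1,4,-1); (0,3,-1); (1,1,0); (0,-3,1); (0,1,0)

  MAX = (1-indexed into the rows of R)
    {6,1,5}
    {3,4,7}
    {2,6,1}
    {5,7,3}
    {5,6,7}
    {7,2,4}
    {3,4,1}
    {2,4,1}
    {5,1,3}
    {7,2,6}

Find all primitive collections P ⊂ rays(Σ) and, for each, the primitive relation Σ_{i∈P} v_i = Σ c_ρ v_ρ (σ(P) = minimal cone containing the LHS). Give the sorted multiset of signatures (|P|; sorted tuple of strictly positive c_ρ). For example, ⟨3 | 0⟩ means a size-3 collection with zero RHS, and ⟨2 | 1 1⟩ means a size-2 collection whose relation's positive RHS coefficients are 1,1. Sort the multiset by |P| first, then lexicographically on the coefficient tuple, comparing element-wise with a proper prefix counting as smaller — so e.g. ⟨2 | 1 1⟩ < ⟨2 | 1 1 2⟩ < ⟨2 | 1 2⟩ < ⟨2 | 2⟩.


The 6 primitive collections of Σ (r=7, n=3):

  P = {2,5}:  v_{2} + v_{5} = 0 ; sig = ⟨2 | 0⟩
  P = {4,6}:  v_{4} + v_{6} = 0 ; sig = ⟨2 | 0⟩
  P = {1,7}:  v_{1} + v_{7} = v_{4} ; sig = ⟨2 | 1⟩
  P = {2,3}:  v_{2} + v_{3} = v_{4} ; sig = ⟨2 | 1⟩
  P = {3,6}:  v_{3} + v_{6} = v_{5} ; sig = ⟨2 | 1⟩
  P = {4,5}:  v_{4} + v_{5} = v_{3} ; sig = ⟨2 | 1⟩

so the primitive-relation signature multiset is
[⟨2 | 0⟩, ⟨2 | 0⟩, ⟨2 | 1⟩, ⟨2 | 1⟩, ⟨2 | 1⟩, ⟨2 | 1⟩]


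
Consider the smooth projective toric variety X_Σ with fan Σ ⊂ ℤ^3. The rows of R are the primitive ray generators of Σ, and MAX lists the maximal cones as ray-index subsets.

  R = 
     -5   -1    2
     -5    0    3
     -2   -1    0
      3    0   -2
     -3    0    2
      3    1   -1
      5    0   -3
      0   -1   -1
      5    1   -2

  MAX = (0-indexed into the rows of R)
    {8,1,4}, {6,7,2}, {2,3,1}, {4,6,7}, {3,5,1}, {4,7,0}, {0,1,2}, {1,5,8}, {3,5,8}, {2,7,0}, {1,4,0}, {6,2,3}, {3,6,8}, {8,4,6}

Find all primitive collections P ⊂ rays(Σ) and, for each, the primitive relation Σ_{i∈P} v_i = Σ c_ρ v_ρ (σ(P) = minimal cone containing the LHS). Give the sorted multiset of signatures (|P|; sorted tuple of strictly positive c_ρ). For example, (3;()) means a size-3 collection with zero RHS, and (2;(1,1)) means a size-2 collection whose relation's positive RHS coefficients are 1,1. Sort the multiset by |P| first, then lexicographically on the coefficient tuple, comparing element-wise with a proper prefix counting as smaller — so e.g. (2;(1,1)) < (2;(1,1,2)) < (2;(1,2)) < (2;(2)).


Minimal non-faces — 16 found among 9 rays, 14 max cones:

  P={0,8}:  v_{0} + v_{8} = 0  so sig = (2;())
  P={1,6}:  v_{1} + v_{6} = 0  so sig = (2;())
  P={3,4}:  v_{3} + v_{4} = 0  so sig = (2;())
  P={0,3}:  v_{0} + v_{3} = v_{2}  so sig = (2;(1))
  P={0,6}:  v_{0} + v_{6} = v_{7}  so sig = (2;(1))
  P={1,7}:  v_{1} + v_{7} = v_{0}  so sig = (2;(1))
  P={2,4}:  v_{2} + v_{4} = v_{0}  so sig = (2;(1))
  P={2,8}:  v_{2} + v_{8} = v_{3}  so sig = (2;(1))
  P={5,7}:  v_{5} + v_{7} = v_{3}  so sig = (2;(1))
  P={7,8}:  v_{7} + v_{8} = v_{6}  so sig = (2;(1))
  P={0,5}:  v_{0} + v_{5} = v_{1} + v_{3}  so sig = (2;(1,1))
  P={3,7}:  v_{3} + v_{7} = v_{2} + v_{6}  so sig = (2;(1,1))
  P={4,5}:  v_{4} + v_{5} = v_{1} + v_{8}  so sig = (2;(1,1))
  P={5,6}:  v_{5} + v_{6} = v_{3} + v_{8}  so sig = (2;(1,1))
  P={2,5}:  v_{2} + v_{5} = v_{1} + 2·v_{3}  so sig = (2;(1,2))
  P={1,3,8}:  v_{1} + v_{3} + v_{8} = v_{5}  so sig = (3;(1))

Signatures (|P|; sorted positive RHS coefficients), sorted:
    (2;())
    (2;())
    (2;())
    (2;(1))
    (2;(1))
    (2;(1))
    (2;(1))
    (2;(1))
    (2;(1))
    (2;(1))
    (2;(1,1))
    (2;(1,1))
    (2;(1,1))
    (2;(1,1))
    (2;(1,2))
    (3;(1))


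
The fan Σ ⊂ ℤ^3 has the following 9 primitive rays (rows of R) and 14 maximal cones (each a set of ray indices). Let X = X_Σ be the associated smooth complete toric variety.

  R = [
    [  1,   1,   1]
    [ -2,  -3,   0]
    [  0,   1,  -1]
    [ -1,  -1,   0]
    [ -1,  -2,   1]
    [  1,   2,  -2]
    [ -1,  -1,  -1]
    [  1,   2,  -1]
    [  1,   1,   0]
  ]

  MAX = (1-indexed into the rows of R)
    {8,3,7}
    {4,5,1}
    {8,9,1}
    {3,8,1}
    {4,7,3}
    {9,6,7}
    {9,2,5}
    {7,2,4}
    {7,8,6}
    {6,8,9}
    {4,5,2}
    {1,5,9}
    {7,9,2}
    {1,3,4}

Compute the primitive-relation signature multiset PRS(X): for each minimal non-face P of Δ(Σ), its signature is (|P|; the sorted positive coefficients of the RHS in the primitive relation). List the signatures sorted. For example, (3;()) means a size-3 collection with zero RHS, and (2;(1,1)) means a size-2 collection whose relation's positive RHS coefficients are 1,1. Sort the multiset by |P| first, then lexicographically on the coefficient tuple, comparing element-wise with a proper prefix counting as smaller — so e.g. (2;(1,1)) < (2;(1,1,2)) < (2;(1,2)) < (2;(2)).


16 collections generate NE(X_Σ); each relation:

  {1,7}:  v_{1} + v_{7} = 0 — sig = (2;())
  {4,9}:  v_{4} + v_{9} = 0 — sig = (2;())
  {5,8}:  v_{5} + v_{8} = 0 — sig = (2;())
  {1,2}:  v_{1} + v_{2} = v_{5} — sig = (2;(1))
  {2,8}:  v_{2} + v_{8} = v_{7} — sig = (2;(1))
  {3,5}:  v_{3} + v_{5} = v_{4} — sig = (2;(1))
  {3,9}:  v_{3} + v_{9} = v_{8} — sig = (2;(1))
  {4,8}:  v_{4} + v_{8} = v_{3} — sig = (2;(1))
  {5,7}:  v_{5} + v_{7} = v_{2} — sig = (2;(1))
  {1,6}:  v_{1} + v_{6} = v_{8} + v_{9} — sig = (2;(1,1))
  {2,3}:  v_{2} + v_{3} = v_{4} + v_{7} — sig = (2;(1,1))
  {4,6}:  v_{4} + v_{6} = v_{7} + v_{8} — sig = (2;(1,1))
  {5,6}:  v_{5} + v_{6} = v_{7} + v_{9} — sig = (2;(1,1))
  {2,6}:  v_{2} + v_{6} = 2·v_{7} + v_{9} — sig = (2;(1,2))
  {3,6}:  v_{3} + v_{6} = v_{7} + 2·v_{8} — sig = (2;(1,2))
  {7,8,9}:  v_{7} + v_{8} + v_{9} = v_{6} — sig = (3;(1))

Hence PRS(X_Σ) =
[(2;()), (2;()), (2;()), (2;(1)), (2;(1)), (2;(1)), (2;(1)), (2;(1)), (2;(1)), (2;(1,1)), (2;(1,1)), (2;(1,1)), (2;(1,1)), (2;(1,2)), (2;(1,2)), (3;(1))]
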